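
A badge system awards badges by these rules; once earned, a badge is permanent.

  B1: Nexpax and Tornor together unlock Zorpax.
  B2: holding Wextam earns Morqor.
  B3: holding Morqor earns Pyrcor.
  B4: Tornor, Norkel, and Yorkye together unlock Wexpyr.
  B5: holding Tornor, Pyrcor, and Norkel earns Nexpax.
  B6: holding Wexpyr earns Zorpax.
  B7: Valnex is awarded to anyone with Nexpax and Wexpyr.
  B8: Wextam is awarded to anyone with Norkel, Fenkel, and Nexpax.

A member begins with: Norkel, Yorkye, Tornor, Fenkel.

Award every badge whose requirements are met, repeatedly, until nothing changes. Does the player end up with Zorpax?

With Tornor, Norkel, and Yorkye, Wexpyr is earned (B4).
With Wexpyr, Zorpax is earned (B6).

Yes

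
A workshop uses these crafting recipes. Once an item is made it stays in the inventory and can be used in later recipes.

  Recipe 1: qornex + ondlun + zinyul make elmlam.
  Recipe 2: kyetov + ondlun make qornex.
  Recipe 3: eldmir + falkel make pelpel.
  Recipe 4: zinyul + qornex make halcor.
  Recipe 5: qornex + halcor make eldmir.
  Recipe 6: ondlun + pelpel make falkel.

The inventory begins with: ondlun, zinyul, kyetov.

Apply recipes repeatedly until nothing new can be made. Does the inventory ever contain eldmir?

Using Recipe 2, kyetov and ondlun make qornex.
zinyul + qornex → halcor (Recipe 4).
qornex + halcor → eldmir (Recipe 5).

Yes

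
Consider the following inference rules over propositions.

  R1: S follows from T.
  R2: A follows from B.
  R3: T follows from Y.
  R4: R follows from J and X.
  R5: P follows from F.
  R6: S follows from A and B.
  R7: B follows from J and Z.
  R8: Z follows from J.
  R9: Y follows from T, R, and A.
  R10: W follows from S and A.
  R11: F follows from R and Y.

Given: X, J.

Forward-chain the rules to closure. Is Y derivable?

Y would need T, R, and A (R9), but T is never established.

No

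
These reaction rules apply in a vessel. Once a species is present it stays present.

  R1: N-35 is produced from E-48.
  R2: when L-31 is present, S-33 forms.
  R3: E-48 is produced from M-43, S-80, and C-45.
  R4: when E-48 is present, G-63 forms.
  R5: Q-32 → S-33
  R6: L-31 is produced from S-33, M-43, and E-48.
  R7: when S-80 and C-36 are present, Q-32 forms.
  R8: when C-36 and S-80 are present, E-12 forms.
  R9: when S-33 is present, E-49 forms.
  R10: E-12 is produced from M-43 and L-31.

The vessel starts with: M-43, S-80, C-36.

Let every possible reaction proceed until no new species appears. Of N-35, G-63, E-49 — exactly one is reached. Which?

S-80 and C-36 present → Q-32 forms (R7).
Q-32 present → S-33 forms (R5).
S-33 present → E-49 forms (R9).
N-35 would need E-48 (R1), but E-48 never forms. G-63 would need E-48 (R4), but E-48 never forms.

E-49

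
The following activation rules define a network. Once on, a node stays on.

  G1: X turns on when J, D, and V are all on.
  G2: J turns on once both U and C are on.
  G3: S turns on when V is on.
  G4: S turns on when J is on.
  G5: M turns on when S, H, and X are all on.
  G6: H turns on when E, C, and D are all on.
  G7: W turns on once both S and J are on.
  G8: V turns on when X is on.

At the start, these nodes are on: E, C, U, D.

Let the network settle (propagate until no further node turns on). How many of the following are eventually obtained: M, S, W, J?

3

U and C are on, so J turns on (G2).
G4: J on → S on.
G7: S and J on → W on.
M would need S, H, and X (G5), but X never turns on.
S: reached.
W: reached.
J: reached.
Reached: S, W, and J — 3 of the 4.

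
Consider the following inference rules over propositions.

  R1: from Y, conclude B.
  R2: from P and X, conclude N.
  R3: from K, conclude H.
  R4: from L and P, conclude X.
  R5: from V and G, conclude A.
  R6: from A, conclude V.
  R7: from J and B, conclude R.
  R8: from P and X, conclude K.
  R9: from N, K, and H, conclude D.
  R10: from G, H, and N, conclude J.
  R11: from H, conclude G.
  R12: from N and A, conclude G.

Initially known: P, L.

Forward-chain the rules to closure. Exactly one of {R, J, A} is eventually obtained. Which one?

From L and P, R4 gives X.
P and X hold, so N follows (R2).
From P and X, R8 gives K.
From K, R3 gives H.
From H, R11 gives G.
From G, H, and N, R10 gives J.
A would need V and G (R5), but V is never established. R would need J and B (R7), but B is never established.

J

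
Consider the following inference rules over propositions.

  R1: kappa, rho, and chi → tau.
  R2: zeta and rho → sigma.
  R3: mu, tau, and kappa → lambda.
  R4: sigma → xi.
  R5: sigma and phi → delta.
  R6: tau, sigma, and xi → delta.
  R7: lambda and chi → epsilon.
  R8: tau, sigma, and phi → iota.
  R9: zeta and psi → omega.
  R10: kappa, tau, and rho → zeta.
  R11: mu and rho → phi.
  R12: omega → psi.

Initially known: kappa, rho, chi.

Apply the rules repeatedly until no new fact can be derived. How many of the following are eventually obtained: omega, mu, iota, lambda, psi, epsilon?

0

omega would need zeta and psi (R9), but psi is never established.
No rule produces mu, and it is not given.
iota would need tau, sigma, and phi (R8), but phi is never established.
lambda would need mu, tau, and kappa (R3), but mu is never established.
psi would need omega (R12), but omega is never established.
epsilon would need lambda and chi (R7), but lambda is never established.
None of the 6 are reached.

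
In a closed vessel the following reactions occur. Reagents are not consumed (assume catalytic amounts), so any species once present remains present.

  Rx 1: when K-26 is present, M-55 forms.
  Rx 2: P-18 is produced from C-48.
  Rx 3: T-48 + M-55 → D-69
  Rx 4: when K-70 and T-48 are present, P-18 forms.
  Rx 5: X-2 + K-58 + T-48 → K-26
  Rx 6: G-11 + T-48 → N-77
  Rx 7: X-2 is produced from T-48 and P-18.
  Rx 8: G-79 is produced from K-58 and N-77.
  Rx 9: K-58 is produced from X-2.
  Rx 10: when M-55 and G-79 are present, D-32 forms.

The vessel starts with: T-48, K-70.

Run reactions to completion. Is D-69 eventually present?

Yes

K-70 and T-48 present → P-18 forms (Rx 4).
T-48 and P-18 present → X-2 forms (Rx 7).
X-2 present → K-58 forms (Rx 9).
X-2, K-58, and T-48 present → K-26 forms (Rx 5).
K-26 present → M-55 forms (Rx 1).
T-48 and M-55 present → D-69 forms (Rx 3).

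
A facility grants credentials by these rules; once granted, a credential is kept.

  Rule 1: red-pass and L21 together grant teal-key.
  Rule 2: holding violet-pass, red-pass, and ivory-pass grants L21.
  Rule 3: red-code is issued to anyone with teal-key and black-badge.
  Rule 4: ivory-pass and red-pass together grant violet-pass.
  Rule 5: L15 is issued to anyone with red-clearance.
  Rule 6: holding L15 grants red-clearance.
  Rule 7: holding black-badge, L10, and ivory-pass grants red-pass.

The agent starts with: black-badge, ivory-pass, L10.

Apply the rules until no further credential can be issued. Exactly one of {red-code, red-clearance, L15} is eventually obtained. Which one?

red-code

Holding black-badge, L10, and ivory-pass grants red-pass (Rule 7).
Holding ivory-pass and red-pass grants violet-pass (Rule 4).
Holding violet-pass, red-pass, and ivory-pass grants L21 (Rule 2).
Holding red-pass and L21 grants teal-key (Rule 1).
Holding teal-key and black-badge grants red-code (Rule 3).
red-clearance would need L15 (Rule 6), but L15 is never granted. L15 would need red-clearance (Rule 5), but red-clearance is never granted.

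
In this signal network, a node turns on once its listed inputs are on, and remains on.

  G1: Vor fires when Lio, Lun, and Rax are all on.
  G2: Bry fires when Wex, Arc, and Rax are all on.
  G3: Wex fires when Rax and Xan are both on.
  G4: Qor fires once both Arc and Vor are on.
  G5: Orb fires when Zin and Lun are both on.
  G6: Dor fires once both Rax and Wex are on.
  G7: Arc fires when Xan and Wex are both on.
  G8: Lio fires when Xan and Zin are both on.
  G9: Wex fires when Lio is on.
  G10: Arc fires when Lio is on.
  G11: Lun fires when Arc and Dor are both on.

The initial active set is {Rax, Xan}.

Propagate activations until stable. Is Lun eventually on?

Yes

Rax and Xan are on, so Wex fires (G3).
G7: Xan and Wex on → Arc on.
Rax and Wex are on, so Dor fires (G6).
Arc and Dor are on, so Lun fires (G11).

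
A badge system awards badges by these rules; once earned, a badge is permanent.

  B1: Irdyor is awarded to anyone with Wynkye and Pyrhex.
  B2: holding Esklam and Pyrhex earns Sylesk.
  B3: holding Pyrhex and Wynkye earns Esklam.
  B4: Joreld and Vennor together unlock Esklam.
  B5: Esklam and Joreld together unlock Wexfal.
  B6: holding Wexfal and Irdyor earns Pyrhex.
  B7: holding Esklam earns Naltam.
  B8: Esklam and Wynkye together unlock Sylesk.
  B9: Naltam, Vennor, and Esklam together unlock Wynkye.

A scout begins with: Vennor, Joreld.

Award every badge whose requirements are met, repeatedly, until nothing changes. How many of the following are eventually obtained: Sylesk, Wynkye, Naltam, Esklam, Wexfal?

With Joreld and Vennor, Esklam is earned (B4).
With Esklam and Joreld, Wexfal is earned (B5).
With Esklam, Naltam is earned (B7).
With Naltam, Vennor, and Esklam, Wynkye is earned (B9).
With Esklam and Wynkye, Sylesk is earned (B8).
Sylesk: reached.
Wynkye: reached.
Naltam: reached.
Esklam: reached.
Wexfal: reached.
All 5 are reached.

5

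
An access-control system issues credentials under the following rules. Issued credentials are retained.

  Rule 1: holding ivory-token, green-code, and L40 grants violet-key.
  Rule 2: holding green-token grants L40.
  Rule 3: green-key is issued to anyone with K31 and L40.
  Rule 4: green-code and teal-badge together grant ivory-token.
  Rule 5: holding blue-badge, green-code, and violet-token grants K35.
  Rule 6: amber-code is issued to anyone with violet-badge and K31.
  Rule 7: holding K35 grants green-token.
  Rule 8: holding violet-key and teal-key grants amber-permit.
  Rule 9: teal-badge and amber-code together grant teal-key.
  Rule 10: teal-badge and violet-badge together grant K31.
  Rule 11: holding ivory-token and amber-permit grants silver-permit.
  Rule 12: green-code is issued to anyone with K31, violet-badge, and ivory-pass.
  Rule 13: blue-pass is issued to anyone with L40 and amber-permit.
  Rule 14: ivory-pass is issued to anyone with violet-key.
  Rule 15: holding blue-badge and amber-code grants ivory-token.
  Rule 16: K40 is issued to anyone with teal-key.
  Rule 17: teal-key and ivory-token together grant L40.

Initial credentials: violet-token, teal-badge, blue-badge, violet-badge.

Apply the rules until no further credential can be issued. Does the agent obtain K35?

No

K35 would need blue-badge, green-code, and violet-token (Rule 5), but green-code is never granted.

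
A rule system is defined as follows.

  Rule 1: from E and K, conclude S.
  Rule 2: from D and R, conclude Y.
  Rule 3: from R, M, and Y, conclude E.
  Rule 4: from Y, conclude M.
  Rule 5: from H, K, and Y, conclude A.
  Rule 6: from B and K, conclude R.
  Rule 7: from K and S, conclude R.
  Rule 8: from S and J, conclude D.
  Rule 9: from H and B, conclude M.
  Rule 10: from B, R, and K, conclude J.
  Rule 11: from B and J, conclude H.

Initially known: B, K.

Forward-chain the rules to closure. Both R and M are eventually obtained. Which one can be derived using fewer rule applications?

R: B and K hold, so R follows (Rule 6). [1 rule application]
M: B and K hold, so R follows (Rule 6). From B, R, and K, Rule 10 gives J. From B and J, Rule 11 gives H. From H and B, Rule 9 gives M. [4 rule applications]
R needs fewer.

R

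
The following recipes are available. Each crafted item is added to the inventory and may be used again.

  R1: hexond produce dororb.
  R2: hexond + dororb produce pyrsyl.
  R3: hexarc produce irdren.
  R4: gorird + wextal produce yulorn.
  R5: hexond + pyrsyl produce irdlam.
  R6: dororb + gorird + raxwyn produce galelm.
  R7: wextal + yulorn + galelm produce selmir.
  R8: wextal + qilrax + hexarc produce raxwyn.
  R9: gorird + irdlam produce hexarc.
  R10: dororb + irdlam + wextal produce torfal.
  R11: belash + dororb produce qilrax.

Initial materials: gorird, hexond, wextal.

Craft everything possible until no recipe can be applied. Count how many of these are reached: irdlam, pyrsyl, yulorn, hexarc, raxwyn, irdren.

Using R1, hexond makes dororb.
gorird + wextal → yulorn (R4).
Using R2, hexond and dororb make pyrsyl.
Using R5, hexond and pyrsyl make irdlam.
gorird + irdlam → hexarc (R9).
Using R3, hexarc makes irdren.
irdlam: reached.
pyrsyl: reached.
yulorn: reached.
hexarc: reached.
raxwyn would need wextal, qilrax, and hexarc (R8), but qilrax is never obtained.
irdren: reached.
Reached: irdlam, pyrsyl, yulorn, hexarc, and irdren — 5 of the 6.

5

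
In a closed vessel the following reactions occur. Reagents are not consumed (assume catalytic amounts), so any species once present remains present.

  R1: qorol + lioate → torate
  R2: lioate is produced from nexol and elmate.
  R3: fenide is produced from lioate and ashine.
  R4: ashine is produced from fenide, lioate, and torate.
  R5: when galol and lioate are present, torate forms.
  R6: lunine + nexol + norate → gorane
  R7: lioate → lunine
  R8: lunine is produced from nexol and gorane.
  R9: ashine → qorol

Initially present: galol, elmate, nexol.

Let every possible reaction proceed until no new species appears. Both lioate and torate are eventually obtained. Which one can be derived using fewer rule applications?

lioate

lioate: nexol and elmate present → lioate forms (R2). [1 rule application]
torate: nexol and elmate present → lioate forms (R2). galol and lioate present → torate forms (R5). [2 rule applications]
lioate needs fewer.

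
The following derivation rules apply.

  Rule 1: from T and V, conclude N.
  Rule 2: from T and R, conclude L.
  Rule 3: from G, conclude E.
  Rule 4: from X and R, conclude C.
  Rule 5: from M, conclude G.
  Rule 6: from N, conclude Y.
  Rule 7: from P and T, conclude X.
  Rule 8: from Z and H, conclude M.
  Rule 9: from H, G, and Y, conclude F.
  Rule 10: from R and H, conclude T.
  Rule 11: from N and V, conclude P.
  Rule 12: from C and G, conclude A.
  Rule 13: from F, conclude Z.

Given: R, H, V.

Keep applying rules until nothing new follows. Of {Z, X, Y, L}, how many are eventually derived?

3

R and H hold, so T follows (Rule 10).
T and R hold, so L follows (Rule 2).
T and V hold, so N follows (Rule 1).
N holds, so Y follows (Rule 6).
From N and V, Rule 11 gives P.
From P and T, Rule 7 gives X.
Z would need F (Rule 13), but F is never established.
X: reached.
Y: reached.
L: reached.
Reached: X, Y, and L — 3 of the 4.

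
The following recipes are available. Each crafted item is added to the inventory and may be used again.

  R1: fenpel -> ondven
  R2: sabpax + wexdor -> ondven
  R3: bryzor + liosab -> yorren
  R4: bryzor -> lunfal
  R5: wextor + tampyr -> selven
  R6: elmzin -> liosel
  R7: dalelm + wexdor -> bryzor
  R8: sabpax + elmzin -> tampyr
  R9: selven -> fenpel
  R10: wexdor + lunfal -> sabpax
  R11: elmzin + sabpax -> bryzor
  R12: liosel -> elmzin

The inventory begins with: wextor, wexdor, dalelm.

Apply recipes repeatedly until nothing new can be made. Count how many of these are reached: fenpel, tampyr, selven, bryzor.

dalelm + wexdor -> bryzor (R7).
fenpel would need selven (R9), but selven is never obtained.
tampyr would need sabpax and elmzin (R8), but elmzin is never obtained.
selven would need wextor and tampyr (R5), but tampyr is never obtained.
bryzor: reached.
Reached: bryzor — 1 of the 4.

1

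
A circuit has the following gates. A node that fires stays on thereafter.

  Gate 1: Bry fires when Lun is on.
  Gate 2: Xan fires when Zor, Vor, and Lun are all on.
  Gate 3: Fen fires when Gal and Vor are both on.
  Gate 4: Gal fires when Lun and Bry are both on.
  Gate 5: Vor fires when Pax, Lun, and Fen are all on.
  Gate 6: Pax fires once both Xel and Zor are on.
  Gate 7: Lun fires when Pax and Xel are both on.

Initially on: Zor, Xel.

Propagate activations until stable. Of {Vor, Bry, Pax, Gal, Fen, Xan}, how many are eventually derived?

Xel and Zor are on, so Pax fires (Gate 6).
Pax and Xel are on, so Lun fires (Gate 7).
Gate 1: Lun on → Bry on.
Lun and Bry are on, so Gal fires (Gate 4).
Vor would need Pax, Lun, and Fen (Gate 5), but Fen never turns on.
Bry: reached.
Pax: reached.
Gal: reached.
Fen would need Gal and Vor (Gate 3), but Vor never turns on.
Xan would need Zor, Vor, and Lun (Gate 2), but Vor never turns on.
Reached: Bry, Pax, and Gal — 3 of the 6.

3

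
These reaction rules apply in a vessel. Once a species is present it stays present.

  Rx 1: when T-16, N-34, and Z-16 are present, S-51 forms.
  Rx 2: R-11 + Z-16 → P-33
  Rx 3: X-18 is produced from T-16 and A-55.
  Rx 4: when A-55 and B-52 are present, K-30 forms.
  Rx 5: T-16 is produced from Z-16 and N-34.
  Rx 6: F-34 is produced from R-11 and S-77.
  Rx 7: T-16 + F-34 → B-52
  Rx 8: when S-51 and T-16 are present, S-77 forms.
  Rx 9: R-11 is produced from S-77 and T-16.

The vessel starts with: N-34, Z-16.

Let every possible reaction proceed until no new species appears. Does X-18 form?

X-18 would need T-16 and A-55 (Rx 3), but A-55 never forms.

No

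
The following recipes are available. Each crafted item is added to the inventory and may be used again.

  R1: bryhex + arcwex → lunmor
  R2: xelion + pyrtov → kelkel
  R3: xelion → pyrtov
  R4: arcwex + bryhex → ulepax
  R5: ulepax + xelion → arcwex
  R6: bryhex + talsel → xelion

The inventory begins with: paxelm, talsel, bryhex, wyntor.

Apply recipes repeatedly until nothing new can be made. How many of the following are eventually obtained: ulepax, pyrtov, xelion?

Using R6, bryhex and talsel make xelion.
Using R3, xelion makes pyrtov.
ulepax would need arcwex and bryhex (R4), but arcwex is never obtained.
pyrtov: reached.
xelion: reached.
Reached: pyrtov and xelion — 2 of the 3.

2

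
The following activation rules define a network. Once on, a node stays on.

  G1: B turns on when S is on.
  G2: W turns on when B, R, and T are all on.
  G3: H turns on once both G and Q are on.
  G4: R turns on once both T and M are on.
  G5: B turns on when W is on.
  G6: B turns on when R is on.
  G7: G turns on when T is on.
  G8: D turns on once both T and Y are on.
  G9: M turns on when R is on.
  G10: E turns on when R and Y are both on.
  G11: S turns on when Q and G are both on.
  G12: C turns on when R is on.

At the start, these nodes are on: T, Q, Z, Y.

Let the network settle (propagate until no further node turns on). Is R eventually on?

No

R would need T and M (G4), but M never turns on.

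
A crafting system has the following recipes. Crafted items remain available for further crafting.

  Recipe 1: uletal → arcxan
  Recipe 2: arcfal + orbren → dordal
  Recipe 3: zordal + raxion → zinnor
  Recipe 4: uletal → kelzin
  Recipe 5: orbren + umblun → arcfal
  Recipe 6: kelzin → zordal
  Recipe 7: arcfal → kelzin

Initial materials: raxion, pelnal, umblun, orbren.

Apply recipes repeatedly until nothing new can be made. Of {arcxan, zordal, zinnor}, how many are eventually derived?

2

orbren + umblun → arcfal (Recipe 5).
Using Recipe 7, arcfal makes kelzin.
Using Recipe 6, kelzin makes zordal.
zordal + raxion → zinnor (Recipe 3).
arcxan would need uletal (Recipe 1), but uletal is never obtained.
zordal: reached.
zinnor: reached.
Reached: zordal and zinnor — 2 of the 3.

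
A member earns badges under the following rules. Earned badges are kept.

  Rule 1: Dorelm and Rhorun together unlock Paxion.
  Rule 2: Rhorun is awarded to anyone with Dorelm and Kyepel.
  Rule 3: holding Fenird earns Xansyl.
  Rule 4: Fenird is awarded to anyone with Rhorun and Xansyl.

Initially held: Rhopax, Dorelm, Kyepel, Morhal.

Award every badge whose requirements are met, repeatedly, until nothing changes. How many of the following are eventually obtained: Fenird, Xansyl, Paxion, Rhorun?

2

With Dorelm and Kyepel, Rhorun is earned (Rule 2).
With Dorelm and Rhorun, Paxion is earned (Rule 1).
Fenird would need Rhorun and Xansyl (Rule 4), but Xansyl is never earned.
Xansyl would need Fenird (Rule 3), but Fenird is never earned.
Paxion: reached.
Rhorun: reached.
Reached: Paxion and Rhorun — 2 of the 4.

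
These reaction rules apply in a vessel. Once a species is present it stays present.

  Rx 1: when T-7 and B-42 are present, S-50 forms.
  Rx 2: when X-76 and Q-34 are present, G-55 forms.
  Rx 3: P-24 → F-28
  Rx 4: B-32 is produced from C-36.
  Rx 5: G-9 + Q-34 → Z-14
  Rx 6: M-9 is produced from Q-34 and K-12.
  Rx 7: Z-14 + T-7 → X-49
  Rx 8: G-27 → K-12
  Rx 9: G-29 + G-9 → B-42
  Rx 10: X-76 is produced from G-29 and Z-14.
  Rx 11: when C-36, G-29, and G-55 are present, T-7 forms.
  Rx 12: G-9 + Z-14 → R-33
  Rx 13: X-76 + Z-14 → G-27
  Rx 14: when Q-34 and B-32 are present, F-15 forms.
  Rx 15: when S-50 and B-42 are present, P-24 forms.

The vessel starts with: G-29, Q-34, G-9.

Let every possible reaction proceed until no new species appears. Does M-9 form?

Yes

G-9 and Q-34 present → Z-14 forms (Rx 5).
G-29 and Z-14 present → X-76 forms (Rx 10).
X-76 and Z-14 present → G-27 forms (Rx 13).
G-27 present → K-12 forms (Rx 8).
Q-34 and K-12 present → M-9 forms (Rx 6).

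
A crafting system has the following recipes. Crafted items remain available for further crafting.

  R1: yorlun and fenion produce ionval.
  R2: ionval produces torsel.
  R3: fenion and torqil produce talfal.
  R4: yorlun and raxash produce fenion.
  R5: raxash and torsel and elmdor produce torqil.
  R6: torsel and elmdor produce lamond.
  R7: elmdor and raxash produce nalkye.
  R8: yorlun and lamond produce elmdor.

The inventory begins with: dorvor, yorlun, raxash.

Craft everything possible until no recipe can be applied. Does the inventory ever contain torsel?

yorlun and raxash → fenion (R4).
Using R1, yorlun and fenion make ionval.
ionval → torsel (R2).

Yes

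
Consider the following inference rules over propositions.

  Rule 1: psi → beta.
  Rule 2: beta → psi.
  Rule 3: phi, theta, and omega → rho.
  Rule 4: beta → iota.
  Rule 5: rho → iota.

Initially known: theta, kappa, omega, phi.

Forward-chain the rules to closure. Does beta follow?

No

beta would need psi (Rule 1), but psi is never established.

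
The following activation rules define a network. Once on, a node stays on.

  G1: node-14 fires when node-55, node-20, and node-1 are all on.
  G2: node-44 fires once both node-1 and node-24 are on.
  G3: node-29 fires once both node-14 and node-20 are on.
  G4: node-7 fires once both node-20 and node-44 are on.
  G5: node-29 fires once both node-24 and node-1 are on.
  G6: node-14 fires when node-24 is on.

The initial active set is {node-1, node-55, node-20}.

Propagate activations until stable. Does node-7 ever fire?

node-7 would need node-20 and node-44 (G4), but node-44 never turns on.

No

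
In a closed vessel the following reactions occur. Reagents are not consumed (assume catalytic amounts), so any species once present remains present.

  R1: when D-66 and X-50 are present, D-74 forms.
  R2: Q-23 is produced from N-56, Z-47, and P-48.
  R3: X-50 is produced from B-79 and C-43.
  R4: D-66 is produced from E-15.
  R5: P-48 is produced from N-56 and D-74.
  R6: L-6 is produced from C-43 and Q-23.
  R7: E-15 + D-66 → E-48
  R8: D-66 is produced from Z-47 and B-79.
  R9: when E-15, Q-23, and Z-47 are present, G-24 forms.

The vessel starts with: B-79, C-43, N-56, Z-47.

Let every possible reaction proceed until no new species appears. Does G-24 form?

G-24 would need E-15, Q-23, and Z-47 (R9), but E-15 never forms.

No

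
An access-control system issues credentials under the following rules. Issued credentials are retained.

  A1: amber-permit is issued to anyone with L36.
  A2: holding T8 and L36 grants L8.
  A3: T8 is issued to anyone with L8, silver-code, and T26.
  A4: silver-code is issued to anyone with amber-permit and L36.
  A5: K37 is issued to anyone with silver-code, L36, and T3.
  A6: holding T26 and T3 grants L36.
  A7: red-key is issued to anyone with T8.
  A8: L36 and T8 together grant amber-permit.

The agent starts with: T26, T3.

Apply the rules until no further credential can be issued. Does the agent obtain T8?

T8 would need L8, silver-code, and T26 (A3), but L8 is never granted.

No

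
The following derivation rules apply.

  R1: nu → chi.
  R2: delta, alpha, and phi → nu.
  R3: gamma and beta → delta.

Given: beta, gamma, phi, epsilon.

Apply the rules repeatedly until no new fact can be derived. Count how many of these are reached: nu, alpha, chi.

nu would need delta, alpha, and phi (R2), but alpha is never established.
No rule produces alpha, and it is not given.
chi would need nu (R1), but nu is never established.
None of the 3 are reached.

0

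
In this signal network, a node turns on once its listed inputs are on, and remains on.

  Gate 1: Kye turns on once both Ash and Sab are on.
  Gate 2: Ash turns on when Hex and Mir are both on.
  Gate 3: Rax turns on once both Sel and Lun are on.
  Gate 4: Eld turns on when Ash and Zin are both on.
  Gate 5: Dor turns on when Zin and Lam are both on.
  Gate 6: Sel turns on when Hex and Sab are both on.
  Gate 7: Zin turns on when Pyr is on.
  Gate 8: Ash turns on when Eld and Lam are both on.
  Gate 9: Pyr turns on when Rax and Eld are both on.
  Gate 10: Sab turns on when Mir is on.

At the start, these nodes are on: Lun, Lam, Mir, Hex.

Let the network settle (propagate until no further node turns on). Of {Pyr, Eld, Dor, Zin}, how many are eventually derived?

0

Pyr would need Rax and Eld (Gate 9), but Eld never turns on.
Eld would need Ash and Zin (Gate 4), but Zin never turns on.
Dor would need Zin and Lam (Gate 5), but Zin never turns on.
Zin would need Pyr (Gate 7), but Pyr never turns on.
None of the 4 are reached.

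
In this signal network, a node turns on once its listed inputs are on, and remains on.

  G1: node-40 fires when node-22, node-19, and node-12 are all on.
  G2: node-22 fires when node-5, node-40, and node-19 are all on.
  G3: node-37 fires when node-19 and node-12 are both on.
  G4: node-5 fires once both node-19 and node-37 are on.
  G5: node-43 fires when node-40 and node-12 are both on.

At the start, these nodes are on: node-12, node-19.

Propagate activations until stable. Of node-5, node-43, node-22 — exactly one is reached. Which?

node-19 and node-12 are on, so node-37 fires (G3).
G4: node-19 and node-37 on → node-5 on.
node-22 would need node-5, node-40, and node-19 (G2), but node-40 never turns on. node-43 would need node-40 and node-12 (G5), but node-40 never turns on.

node-5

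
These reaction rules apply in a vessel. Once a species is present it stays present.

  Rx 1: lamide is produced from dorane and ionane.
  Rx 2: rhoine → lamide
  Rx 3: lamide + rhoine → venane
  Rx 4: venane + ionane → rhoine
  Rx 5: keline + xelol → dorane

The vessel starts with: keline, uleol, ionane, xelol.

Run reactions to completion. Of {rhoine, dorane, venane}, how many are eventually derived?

keline and xelol present → dorane forms (Rx 5).
rhoine would need venane and ionane (Rx 4), but venane never forms.
dorane: reached.
venane would need lamide and rhoine (Rx 3), but rhoine never forms.
Reached: dorane — 1 of the 3.

1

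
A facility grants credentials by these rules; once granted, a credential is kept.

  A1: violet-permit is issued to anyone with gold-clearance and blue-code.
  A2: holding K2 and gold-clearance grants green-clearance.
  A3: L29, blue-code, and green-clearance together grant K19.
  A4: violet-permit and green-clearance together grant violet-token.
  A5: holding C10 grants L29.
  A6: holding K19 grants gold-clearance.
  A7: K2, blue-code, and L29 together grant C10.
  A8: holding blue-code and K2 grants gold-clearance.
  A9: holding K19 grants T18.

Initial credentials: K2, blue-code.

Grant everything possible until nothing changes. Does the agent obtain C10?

C10 would need K2, blue-code, and L29 (A7), but L29 is never granted.

No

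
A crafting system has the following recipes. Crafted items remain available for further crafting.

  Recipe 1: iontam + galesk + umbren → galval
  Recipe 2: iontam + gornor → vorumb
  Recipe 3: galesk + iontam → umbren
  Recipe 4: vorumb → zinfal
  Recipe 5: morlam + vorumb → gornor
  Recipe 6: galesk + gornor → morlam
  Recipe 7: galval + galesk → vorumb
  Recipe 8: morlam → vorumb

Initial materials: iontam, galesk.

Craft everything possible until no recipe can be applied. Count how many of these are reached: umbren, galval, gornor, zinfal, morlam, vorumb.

4

Using Recipe 3, galesk and iontam make umbren.
Using Recipe 1, iontam, galesk, and umbren make galval.
galval + galesk → vorumb (Recipe 7).
vorumb → zinfal (Recipe 4).
umbren: reached.
galval: reached.
gornor would need morlam and vorumb (Recipe 5), but morlam is never obtained.
zinfal: reached.
morlam would need galesk and gornor (Recipe 6), but gornor is never obtained.
vorumb: reached.
Reached: umbren, galval, zinfal, and vorumb — 4 of the 6.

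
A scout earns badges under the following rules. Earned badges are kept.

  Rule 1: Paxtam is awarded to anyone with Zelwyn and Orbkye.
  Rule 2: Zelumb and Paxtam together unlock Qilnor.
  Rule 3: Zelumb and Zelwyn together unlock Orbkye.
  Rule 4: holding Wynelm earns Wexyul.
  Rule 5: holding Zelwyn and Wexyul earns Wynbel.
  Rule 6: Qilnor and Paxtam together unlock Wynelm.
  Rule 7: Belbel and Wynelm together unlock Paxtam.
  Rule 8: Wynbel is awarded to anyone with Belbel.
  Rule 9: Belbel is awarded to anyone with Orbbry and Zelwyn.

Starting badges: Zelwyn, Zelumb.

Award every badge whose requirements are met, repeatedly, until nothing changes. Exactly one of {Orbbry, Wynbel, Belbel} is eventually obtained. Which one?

With Zelumb and Zelwyn, Orbkye is earned (Rule 3).
With Zelwyn and Orbkye, Paxtam is earned (Rule 1).
With Zelumb and Paxtam, Qilnor is earned (Rule 2).
With Qilnor and Paxtam, Wynelm is earned (Rule 6).
With Wynelm, Wexyul is earned (Rule 4).
With Zelwyn and Wexyul, Wynbel is earned (Rule 5).
Belbel would need Orbbry and Zelwyn (Rule 9), but Orbbry is never earned. No rule produces Orbbry, and it is not given.

Wynbel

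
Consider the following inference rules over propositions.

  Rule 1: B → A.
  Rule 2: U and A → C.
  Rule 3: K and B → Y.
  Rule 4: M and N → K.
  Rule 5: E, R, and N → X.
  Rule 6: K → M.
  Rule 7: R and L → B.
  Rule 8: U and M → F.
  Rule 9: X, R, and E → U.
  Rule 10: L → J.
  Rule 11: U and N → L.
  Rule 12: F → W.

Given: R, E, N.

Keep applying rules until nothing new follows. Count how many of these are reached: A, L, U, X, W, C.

5

From E, R, and N, Rule 5 gives X.
X, R, and E hold, so U follows (Rule 9).
U and N hold, so L follows (Rule 11).
From R and L, Rule 7 gives B.
From B, Rule 1 gives A.
From U and A, Rule 2 gives C.
A: reached.
L: reached.
U: reached.
X: reached.
W would need F (Rule 12), but F is never established.
C: reached.
Reached: A, L, U, X, and C — 5 of the 6.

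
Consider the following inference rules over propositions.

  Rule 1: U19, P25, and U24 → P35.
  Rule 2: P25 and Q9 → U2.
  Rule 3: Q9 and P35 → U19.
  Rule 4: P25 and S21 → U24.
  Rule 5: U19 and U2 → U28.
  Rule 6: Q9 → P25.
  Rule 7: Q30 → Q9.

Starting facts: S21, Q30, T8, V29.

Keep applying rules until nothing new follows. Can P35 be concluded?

No

P35 would need U19, P25, and U24 (Rule 1), but U19 is never established.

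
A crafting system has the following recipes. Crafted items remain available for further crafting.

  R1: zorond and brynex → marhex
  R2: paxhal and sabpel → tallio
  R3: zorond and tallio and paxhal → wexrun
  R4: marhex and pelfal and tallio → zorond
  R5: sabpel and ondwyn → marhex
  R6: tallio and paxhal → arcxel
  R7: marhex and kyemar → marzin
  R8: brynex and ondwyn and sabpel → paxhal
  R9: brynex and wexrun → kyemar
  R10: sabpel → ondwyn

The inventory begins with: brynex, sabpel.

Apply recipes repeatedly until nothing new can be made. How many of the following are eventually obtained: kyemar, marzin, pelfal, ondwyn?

1

sabpel → ondwyn (R10).
kyemar would need brynex and wexrun (R9), but wexrun is never obtained.
marzin would need marhex and kyemar (R7), but kyemar is never obtained.
No rule produces pelfal, and it is not given.
ondwyn: reached.
Reached: ondwyn — 1 of the 4.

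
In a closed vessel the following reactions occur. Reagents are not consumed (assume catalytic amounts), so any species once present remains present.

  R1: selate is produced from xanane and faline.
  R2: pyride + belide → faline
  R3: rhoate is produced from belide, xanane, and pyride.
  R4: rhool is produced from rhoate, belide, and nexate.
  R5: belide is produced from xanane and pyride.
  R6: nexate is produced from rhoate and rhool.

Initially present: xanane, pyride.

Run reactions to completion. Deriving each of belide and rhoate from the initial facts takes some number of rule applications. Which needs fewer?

belide: xanane and pyride present → belide forms (R5). [1 rule application]
rhoate: xanane and pyride present → belide forms (R5). belide, xanane, and pyride present → rhoate forms (R3). [2 rule applications]
belide needs fewer.

belide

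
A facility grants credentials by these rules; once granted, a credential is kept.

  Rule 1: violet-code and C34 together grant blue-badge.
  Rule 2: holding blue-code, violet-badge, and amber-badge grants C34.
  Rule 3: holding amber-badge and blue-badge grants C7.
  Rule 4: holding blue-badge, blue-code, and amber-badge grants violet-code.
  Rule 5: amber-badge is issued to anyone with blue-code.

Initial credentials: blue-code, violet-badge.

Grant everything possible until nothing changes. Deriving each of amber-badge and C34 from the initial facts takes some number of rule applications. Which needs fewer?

amber-badge

amber-badge: Holding blue-code grants amber-badge (Rule 5). [1 rule application]
C34: Holding blue-code grants amber-badge (Rule 5). Holding blue-code, violet-badge, and amber-badge grants C34 (Rule 2). [2 rule applications]
amber-badge needs fewer.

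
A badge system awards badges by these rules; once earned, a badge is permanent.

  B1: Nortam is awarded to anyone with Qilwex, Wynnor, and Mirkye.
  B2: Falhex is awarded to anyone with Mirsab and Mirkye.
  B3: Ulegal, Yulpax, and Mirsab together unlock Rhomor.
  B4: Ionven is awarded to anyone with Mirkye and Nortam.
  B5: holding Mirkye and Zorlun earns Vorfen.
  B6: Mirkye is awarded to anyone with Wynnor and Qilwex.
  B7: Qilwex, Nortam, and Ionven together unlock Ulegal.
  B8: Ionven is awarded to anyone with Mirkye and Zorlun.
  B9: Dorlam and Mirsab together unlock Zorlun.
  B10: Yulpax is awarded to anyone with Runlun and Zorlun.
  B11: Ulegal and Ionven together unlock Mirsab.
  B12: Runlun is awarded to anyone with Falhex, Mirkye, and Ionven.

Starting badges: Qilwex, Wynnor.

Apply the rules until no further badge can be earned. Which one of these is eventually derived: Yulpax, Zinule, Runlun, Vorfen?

Runlun

With Wynnor and Qilwex, Mirkye is earned (B6).
With Qilwex, Wynnor, and Mirkye, Nortam is earned (B1).
With Mirkye and Nortam, Ionven is earned (B4).
With Qilwex, Nortam, and Ionven, Ulegal is earned (B7).
With Ulegal and Ionven, Mirsab is earned (B11).
With Mirsab and Mirkye, Falhex is earned (B2).
With Falhex, Mirkye, and Ionven, Runlun is earned (B12).
Vorfen would need Mirkye and Zorlun (B5), but Zorlun is never earned. No rule produces Zinule, and it is not given. Yulpax would need Runlun and Zorlun (B10), but Zorlun is never earned.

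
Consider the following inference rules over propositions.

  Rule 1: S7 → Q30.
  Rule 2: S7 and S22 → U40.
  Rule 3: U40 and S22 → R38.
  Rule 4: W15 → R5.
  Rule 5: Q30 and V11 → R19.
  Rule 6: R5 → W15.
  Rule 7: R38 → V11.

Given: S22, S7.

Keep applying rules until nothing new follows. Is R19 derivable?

Yes

S7 and S22 hold, so U40 follows (Rule 2).
S7 holds, so Q30 follows (Rule 1).
U40 and S22 hold, so R38 follows (Rule 3).
R38 holds, so V11 follows (Rule 7).
Q30 and V11 hold, so R19 follows (Rule 5).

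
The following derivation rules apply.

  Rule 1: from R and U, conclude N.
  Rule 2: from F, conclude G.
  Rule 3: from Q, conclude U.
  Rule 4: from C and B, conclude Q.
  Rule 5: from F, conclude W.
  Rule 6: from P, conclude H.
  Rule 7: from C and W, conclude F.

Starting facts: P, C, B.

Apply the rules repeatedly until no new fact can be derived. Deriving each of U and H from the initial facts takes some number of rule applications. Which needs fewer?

H

H: P holds, so H follows (Rule 6). [1 rule application]
U: From C and B, Rule 4 gives Q. Q holds, so U follows (Rule 3). [2 rule applications]
H needs fewer.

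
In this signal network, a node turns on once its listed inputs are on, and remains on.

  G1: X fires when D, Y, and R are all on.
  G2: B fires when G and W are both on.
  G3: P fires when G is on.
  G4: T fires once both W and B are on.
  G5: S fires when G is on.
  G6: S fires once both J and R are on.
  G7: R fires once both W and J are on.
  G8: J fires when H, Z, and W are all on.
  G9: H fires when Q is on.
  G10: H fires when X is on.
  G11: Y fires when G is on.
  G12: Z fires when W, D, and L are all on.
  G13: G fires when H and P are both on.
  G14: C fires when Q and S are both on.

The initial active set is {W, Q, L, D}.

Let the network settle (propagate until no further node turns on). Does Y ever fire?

No

Y would need G (G11), but G never turns on.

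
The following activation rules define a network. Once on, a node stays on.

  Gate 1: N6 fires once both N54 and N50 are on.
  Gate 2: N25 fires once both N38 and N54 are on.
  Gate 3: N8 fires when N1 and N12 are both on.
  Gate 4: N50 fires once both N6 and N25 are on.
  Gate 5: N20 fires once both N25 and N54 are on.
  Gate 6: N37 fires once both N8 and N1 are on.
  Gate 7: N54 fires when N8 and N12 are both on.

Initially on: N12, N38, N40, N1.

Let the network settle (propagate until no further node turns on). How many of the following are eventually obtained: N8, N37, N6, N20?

Gate 3: N1 and N12 on → N8 on.
Gate 6: N8 and N1 on → N37 on.
Gate 7: N8 and N12 on → N54 on.
Gate 2: N38 and N54 on → N25 on.
Gate 5: N25 and N54 on → N20 on.
N8: reached.
N37: reached.
N6 would need N54 and N50 (Gate 1), but N50 never turns on.
N20: reached.
Reached: N8, N37, and N20 — 3 of the 4.

3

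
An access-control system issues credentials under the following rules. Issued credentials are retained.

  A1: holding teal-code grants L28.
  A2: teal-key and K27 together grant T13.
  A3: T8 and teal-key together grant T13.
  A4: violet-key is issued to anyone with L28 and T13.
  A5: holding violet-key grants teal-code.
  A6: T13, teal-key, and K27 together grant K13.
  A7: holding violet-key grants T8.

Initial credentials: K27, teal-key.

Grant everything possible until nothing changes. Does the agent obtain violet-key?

No

violet-key would need L28 and T13 (A4), but L28 is never granted.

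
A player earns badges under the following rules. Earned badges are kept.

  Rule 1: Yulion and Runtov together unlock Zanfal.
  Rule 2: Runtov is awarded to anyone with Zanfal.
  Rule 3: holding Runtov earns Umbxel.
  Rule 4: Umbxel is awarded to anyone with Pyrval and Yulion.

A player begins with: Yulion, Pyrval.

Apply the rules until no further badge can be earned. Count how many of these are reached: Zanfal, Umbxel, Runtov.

1

With Pyrval and Yulion, Umbxel is earned (Rule 4).
Zanfal would need Yulion and Runtov (Rule 1), but Runtov is never earned.
Umbxel: reached.
Runtov would need Zanfal (Rule 2), but Zanfal is never earned.
Reached: Umbxel — 1 of the 3.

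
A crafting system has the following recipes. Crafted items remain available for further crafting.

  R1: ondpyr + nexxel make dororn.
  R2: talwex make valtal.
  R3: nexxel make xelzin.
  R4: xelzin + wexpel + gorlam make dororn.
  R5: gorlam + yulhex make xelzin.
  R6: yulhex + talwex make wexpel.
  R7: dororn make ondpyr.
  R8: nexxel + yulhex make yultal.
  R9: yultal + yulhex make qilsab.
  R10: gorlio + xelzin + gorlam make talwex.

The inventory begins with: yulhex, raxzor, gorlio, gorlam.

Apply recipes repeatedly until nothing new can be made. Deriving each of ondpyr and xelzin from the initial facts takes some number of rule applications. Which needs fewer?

xelzin

xelzin: gorlam + yulhex → xelzin (R5). [1 rule application]
ondpyr: Using R5, gorlam and yulhex make xelzin. Using R10, gorlio, xelzin, and gorlam make talwex. yulhex + talwex → wexpel (R6). xelzin + wexpel + gorlam → dororn (R4). dororn → ondpyr (R7). [5 rule applications]
xelzin needs fewer.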